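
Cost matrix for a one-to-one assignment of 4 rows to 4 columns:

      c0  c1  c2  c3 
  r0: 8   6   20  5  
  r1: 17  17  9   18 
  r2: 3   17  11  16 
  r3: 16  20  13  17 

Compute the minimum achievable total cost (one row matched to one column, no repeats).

optimal assignment: row0→col1 (cost 6), row1→col2 (cost 9), row2→col0 (cost 3), row3→col3 (cost 17)
total = 6 + 9 + 3 + 17 = 35

Minimum assignment cost: 35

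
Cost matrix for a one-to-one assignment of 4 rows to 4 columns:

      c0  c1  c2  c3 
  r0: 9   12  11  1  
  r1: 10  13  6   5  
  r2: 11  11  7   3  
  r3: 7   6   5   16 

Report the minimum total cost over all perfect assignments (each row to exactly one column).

Minimum assignment cost: 24

one of 3 optimal assignments: row0→col0 (cost 9), row1→col2 (cost 6), row2→col3 (cost 3), row3→col1 (cost 6)
total = 9 + 6 + 3 + 6 = 24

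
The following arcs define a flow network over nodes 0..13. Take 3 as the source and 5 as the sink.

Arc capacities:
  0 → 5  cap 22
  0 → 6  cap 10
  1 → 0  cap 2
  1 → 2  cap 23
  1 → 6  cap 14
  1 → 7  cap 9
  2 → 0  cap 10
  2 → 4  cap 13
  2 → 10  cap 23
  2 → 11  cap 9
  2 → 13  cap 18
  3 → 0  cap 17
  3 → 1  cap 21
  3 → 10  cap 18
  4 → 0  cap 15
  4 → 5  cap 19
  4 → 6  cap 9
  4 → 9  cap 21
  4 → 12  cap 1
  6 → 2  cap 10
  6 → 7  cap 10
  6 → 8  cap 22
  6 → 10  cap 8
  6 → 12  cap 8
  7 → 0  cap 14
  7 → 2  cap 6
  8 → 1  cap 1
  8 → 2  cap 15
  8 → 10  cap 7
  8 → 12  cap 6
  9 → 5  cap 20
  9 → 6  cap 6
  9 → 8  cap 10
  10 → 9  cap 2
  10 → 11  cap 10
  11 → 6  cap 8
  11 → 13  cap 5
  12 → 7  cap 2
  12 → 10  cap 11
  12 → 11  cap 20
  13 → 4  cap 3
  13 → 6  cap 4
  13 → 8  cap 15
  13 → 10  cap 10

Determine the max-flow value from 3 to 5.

Maximum flow value: 40

augment #1: 3→0→5 bottleneck 17, total now 17
augment #2: 3→1→0→5 bottleneck 2, total now 19
augment #3: 3→10→9→5 bottleneck 2, total now 21
augment #4: 3→1→2→0→5 bottleneck 3, total now 24
augment #5: 3→1→2→4→5 bottleneck 13, total now 37
augment #6: 3→1→2→13→4→5 bottleneck 3, total now 40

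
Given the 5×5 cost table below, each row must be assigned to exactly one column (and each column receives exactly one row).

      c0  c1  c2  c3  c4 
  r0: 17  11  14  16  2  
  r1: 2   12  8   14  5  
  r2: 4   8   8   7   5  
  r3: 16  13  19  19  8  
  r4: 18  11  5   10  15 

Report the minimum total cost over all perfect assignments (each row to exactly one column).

Minimum assignment cost: 29

optimal assignment: row0→col4 (cost 2), row1→col0 (cost 2), row2→col3 (cost 7), row3→col1 (cost 13), row4→col2 (cost 5)
total = 2 + 2 + 7 + 13 + 5 = 29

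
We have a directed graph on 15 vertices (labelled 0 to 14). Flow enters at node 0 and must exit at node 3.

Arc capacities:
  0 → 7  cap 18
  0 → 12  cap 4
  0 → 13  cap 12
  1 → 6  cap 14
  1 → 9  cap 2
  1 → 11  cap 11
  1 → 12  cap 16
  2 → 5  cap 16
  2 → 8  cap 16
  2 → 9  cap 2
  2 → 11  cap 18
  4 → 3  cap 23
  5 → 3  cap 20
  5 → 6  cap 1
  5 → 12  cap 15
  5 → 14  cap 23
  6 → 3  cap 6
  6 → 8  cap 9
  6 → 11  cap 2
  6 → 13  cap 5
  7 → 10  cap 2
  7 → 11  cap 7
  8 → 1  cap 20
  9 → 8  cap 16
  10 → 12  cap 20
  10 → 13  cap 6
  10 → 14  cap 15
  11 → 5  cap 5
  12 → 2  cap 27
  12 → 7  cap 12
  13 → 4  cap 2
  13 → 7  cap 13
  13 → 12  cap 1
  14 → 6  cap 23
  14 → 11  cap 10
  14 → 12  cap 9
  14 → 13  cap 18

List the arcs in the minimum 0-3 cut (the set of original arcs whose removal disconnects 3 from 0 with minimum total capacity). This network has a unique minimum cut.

augment #1: 0→13→4→3 push 2
augment #2: 0→7→11→5→3 push 5
augment #3: 0→12→2→5→3 push 4
augment #4: 0→7→10→14→6→3 push 2
augment #5: 0→13→12→2→5→3 push 1
max flow = 14; residual-reachable set from 0 gives S-side
cut edges (S→T): {(0,12), (7,10), (11,5), (13,4), (13,12)} total cap 14

Min-cut arcs: {(0,12), (7,10), (11,5), (13,4), (13,12)} (total capacity 14)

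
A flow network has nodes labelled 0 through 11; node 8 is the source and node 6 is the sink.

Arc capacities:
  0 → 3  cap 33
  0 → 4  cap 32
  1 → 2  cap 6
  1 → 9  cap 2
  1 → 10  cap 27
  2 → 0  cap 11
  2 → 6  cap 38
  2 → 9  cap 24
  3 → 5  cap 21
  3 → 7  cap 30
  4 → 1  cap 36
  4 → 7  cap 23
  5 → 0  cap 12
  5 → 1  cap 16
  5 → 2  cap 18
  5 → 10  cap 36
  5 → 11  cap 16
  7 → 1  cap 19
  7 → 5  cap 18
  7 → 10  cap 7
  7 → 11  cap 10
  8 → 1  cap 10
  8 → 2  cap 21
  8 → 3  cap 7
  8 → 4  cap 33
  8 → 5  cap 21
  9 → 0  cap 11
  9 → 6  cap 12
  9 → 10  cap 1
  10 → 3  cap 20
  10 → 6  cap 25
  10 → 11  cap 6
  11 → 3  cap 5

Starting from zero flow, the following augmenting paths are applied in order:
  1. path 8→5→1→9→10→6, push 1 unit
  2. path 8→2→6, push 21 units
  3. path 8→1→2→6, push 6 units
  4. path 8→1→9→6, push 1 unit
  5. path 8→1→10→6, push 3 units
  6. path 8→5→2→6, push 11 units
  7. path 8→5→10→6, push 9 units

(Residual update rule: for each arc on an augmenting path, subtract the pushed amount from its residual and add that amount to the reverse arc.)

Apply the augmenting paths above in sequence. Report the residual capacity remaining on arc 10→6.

after path 1 (8→5→1→9→10→6, push 1): res(10,6)=24
after path 2 (8→2→6, push 21): res(10,6)=24
after path 3 (8→1→2→6, push 6): res(10,6)=24
after path 4 (8→1→9→6, push 1): res(10,6)=24
after path 5 (8→1→10→6, push 3): res(10,6)=21
after path 6 (8→5→2→6, push 11): res(10,6)=21
after path 7 (8→5→10→6, push 9): res(10,6)=12

Residual capacity of (10,6): 12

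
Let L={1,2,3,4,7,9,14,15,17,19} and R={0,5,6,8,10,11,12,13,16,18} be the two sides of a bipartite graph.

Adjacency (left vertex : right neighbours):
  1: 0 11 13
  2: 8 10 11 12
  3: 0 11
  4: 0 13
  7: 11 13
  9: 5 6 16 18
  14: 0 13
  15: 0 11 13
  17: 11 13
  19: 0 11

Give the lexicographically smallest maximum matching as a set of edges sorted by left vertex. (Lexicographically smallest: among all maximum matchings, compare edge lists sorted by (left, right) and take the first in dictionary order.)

Lex-smallest maximum matching: {(1,0), (2,8), (3,11), (4,13), (9,5)}

|M| = 5 (so the lex-smallest maximum matching has 5 edges)
process left vertices in ascending order; for each, take the smallest-labelled available neighbour that still permits 5 edges overall, or leave it unmatched if none does
lex-smallest matching: {1-0, 2-8, 3-11, 4-13, 9-5}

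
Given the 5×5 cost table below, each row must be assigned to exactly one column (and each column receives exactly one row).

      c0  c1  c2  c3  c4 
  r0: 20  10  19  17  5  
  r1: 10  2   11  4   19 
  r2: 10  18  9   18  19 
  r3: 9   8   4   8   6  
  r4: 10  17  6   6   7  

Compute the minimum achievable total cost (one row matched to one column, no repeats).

optimal assignment: row0→col4 (cost 5), row1→col1 (cost 2), row2→col0 (cost 10), row3→col2 (cost 4), row4→col3 (cost 6)
total = 5 + 2 + 10 + 4 + 6 = 27

Minimum assignment cost: 27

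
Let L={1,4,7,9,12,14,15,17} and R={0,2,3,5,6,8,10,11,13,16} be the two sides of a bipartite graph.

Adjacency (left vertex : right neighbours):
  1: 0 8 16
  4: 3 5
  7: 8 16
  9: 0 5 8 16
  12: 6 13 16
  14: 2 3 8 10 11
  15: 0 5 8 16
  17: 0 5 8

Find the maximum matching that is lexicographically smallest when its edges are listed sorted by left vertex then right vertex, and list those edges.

Lex-smallest maximum matching: {(1,0), (4,3), (7,8), (9,5), (12,6), (14,2), (15,16)}

|M| = 7 (so the lex-smallest maximum matching has 7 edges)
process left vertices in ascending order; for each, take the smallest-labelled available neighbour that still permits 7 edges overall, or leave it unmatched if none does
lex-smallest matching: {1-0, 4-3, 7-8, 9-5, 12-6, 14-2, 15-16}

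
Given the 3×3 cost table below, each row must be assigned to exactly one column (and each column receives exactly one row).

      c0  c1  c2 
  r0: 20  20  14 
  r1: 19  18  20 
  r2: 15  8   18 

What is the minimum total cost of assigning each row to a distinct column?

Minimum assignment cost: 41

optimal assignment: row0→col2 (cost 14), row1→col0 (cost 19), row2→col1 (cost 8)
total = 14 + 19 + 8 = 41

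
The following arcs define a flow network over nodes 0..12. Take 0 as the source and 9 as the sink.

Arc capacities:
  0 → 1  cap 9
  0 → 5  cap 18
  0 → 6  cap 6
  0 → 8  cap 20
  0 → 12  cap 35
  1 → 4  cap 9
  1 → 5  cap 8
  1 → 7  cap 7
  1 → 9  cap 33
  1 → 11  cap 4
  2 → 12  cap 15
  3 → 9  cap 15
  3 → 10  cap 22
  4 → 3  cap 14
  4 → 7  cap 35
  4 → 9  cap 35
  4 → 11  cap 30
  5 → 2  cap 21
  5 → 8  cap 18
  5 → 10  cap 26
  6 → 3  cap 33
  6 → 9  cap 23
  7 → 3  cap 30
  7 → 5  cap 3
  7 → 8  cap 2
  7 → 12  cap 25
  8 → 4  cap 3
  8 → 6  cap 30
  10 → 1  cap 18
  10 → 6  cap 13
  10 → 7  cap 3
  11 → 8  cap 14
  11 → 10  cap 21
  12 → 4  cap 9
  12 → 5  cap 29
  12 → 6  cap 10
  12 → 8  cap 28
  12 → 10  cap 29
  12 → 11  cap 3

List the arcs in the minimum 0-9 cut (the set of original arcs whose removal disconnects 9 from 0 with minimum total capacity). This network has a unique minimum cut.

augment #1: 0→1→9 push 9
augment #2: 0→6→9 push 6
augment #3: 0→8→4→9 push 3
augment #4: 0→8→6→9 push 17
augment #5: 0→12→4→9 push 9
augment #6: 0→5→10→1→9 push 18
augment #7: 0→12→6→3→9 push 10
augment #8: 0→12→8→6→3→9 push 5
max flow = 77; residual-reachable set from 0 gives S-side
cut edges (S→T): {(0,1), (3,9), (6,9), (8,4), (10,1), (12,4)} total cap 77

Min-cut arcs: {(0,1), (3,9), (6,9), (8,4), (10,1), (12,4)} (total capacity 77)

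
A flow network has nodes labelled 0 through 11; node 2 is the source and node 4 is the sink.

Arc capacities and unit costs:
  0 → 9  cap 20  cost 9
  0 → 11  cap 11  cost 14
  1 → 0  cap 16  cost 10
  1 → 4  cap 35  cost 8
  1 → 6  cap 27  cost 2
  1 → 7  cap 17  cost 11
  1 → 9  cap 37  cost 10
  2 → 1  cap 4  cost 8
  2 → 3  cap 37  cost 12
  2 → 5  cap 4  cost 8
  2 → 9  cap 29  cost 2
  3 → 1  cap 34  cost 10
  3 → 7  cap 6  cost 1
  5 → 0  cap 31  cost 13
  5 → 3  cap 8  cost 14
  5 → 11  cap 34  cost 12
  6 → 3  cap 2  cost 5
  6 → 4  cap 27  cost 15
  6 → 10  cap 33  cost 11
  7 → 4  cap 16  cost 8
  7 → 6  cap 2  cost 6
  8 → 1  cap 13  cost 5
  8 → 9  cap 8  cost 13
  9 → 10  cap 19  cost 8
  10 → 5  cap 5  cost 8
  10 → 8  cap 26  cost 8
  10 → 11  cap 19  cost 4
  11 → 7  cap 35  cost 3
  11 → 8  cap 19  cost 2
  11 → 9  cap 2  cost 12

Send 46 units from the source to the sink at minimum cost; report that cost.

shortest-cost path #1: 2→1→4 push 4 @ unit cost 16 (adds 64)
shortest-cost path #2: 2→3→7→4 push 6 @ unit cost 21 (adds 126)
shortest-cost path #3: 2→9→10→11→7→4 push 10 @ unit cost 25 (adds 250)
shortest-cost path #4: 2→9→10→11→8→1→4 push 9 @ unit cost 29 (adds 261)
shortest-cost path #5: 2→3→1→4 push 17 @ unit cost 30 (adds 510)
total cost = 1211

Minimum cost for 46 units: 1211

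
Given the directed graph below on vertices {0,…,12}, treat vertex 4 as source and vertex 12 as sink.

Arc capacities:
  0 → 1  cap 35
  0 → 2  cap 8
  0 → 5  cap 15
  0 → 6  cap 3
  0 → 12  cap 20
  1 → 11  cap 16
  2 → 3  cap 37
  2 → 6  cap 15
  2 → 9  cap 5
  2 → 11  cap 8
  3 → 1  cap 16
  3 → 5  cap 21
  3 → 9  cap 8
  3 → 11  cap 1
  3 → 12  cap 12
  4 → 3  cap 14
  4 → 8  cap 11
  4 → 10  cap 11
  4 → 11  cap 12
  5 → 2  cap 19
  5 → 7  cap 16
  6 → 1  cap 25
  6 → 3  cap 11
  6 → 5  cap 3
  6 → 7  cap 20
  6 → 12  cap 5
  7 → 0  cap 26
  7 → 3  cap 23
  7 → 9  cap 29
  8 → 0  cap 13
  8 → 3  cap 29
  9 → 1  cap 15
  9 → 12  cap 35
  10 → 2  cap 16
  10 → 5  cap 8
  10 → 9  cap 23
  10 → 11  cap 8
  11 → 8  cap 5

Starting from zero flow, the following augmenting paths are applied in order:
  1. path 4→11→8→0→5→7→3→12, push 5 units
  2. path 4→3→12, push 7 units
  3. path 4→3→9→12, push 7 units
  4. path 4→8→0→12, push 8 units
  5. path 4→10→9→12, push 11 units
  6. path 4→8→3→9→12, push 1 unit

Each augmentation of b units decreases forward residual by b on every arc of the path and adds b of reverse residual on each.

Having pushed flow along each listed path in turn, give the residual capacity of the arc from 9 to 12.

Residual capacity of (9,12): 16

after path 1 (4→11→8→0→5→7→3→12, push 5): res(9,12)=35
after path 2 (4→3→12, push 7): res(9,12)=35
after path 3 (4→3→9→12, push 7): res(9,12)=28
after path 4 (4→8→0→12, push 8): res(9,12)=28
after path 5 (4→10→9→12, push 11): res(9,12)=17
after path 6 (4→8→3→9→12, push 1): res(9,12)=16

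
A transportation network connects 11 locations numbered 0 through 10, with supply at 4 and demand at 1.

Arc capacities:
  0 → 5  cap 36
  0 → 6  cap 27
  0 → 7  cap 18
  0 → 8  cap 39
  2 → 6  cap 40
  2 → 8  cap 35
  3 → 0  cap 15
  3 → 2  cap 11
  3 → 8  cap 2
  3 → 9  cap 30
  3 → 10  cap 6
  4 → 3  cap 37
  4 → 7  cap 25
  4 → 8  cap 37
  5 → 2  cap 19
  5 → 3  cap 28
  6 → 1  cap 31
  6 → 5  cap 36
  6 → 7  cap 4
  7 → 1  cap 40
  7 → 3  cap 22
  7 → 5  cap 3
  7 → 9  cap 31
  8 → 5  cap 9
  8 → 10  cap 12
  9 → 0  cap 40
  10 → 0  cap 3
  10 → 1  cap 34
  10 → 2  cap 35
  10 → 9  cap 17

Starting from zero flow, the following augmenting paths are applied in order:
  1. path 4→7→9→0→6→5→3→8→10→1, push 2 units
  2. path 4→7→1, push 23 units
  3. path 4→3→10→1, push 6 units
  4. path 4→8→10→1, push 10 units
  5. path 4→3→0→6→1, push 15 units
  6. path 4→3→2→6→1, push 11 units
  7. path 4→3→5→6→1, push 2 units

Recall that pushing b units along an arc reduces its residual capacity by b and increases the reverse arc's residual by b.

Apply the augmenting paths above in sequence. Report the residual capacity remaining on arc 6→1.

Residual capacity of (6,1): 3

after path 1 (4→7→9→0→6→5→3→8→10→1, push 2): res(6,1)=31
after path 2 (4→7→1, push 23): res(6,1)=31
after path 3 (4→3→10→1, push 6): res(6,1)=31
after path 4 (4→8→10→1, push 10): res(6,1)=31
after path 5 (4→3→0→6→1, push 15): res(6,1)=16
after path 6 (4→3→2→6→1, push 11): res(6,1)=5
after path 7 (4→3→5→6→1, push 2): res(6,1)=3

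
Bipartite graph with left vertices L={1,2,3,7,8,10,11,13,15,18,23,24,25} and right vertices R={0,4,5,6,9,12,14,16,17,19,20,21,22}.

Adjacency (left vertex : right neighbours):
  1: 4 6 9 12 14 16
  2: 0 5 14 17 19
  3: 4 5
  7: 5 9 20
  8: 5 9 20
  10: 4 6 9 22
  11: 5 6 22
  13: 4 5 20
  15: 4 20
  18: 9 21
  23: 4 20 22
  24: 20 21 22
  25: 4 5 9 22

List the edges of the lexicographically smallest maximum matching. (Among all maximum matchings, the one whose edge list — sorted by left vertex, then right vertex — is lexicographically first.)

Lex-smallest maximum matching: {(1,12), (2,0), (3,4), (7,5), (8,9), (10,6), (11,22), (13,20), (18,21)}

|M| = 9 (so the lex-smallest maximum matching has 9 edges)
process left vertices in ascending order; for each, take the smallest-labelled available neighbour that still permits 9 edges overall, or leave it unmatched if none does
lex-smallest matching: {1-12, 2-0, 3-4, 7-5, 8-9, 10-6, 11-22, 13-20, 18-21}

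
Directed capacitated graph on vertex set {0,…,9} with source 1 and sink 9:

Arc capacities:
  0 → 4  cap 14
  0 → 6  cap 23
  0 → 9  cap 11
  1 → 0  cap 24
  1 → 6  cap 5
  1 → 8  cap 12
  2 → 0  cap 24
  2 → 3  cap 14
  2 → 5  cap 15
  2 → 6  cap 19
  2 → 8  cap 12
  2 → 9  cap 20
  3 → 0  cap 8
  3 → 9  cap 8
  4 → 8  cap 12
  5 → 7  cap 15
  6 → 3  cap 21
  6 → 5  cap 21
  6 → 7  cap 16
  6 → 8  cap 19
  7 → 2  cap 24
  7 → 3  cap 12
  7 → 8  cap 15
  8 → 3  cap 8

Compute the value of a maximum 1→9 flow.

Maximum flow value: 37

augment #1: 1→0→9 bottleneck 11, total now 11
augment #2: 1→6→3→9 bottleneck 5, total now 16
augment #3: 1→8→3→9 bottleneck 3, total now 19
augment #4: 1→0→6→7→2→9 bottleneck 13, total now 32
augment #5: 1→8→3→6→7→2→9 bottleneck 3, total now 35
augment #6: 1→8→3→6→5→7→2→9 bottleneck 2, total now 37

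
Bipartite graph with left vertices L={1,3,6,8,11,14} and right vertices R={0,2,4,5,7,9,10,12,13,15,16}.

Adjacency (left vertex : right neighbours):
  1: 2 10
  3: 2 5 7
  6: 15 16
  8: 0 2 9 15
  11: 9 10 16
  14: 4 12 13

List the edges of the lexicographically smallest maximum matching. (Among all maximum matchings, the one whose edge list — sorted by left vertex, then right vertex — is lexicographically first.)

|M| = 6 (so the lex-smallest maximum matching has 6 edges)
process left vertices in ascending order; for each, take the smallest-labelled available neighbour that still permits 6 edges overall, or leave it unmatched if none does
lex-smallest matching: {1-2, 3-5, 6-15, 8-0, 11-9, 14-4}

Lex-smallest maximum matching: {(1,2), (3,5), (6,15), (8,0), (11,9), (14,4)}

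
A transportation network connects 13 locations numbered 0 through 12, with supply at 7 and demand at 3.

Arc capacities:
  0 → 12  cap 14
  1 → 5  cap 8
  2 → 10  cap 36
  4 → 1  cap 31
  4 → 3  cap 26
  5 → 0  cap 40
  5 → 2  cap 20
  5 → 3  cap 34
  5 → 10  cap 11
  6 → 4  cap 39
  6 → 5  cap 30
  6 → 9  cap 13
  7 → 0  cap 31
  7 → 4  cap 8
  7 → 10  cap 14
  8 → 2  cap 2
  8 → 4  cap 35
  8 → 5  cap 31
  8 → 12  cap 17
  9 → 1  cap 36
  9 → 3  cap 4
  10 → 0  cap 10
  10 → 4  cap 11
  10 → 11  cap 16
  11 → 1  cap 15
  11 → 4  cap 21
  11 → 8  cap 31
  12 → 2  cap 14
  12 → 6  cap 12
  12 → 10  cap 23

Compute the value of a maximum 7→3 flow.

Maximum flow value: 36

augment #1: 7→4→3 bottleneck 8, total now 8
augment #2: 7→10→4→3 bottleneck 11, total now 19
augment #3: 7→10→11→4→3 bottleneck 3, total now 22
augment #4: 7→0→12→6→4→3 bottleneck 4, total now 26
augment #5: 7→0→12→6→5→3 bottleneck 8, total now 34
augment #6: 7→0→12→10→11→1→5→3 bottleneck 2, total now 36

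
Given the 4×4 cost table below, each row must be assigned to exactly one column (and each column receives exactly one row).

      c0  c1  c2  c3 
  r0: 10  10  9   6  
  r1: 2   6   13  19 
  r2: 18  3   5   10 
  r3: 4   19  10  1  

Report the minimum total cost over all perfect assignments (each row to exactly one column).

Minimum assignment cost: 15

optimal assignment: row0→col2 (cost 9), row1→col0 (cost 2), row2→col1 (cost 3), row3→col3 (cost 1)
total = 9 + 2 + 3 + 1 = 15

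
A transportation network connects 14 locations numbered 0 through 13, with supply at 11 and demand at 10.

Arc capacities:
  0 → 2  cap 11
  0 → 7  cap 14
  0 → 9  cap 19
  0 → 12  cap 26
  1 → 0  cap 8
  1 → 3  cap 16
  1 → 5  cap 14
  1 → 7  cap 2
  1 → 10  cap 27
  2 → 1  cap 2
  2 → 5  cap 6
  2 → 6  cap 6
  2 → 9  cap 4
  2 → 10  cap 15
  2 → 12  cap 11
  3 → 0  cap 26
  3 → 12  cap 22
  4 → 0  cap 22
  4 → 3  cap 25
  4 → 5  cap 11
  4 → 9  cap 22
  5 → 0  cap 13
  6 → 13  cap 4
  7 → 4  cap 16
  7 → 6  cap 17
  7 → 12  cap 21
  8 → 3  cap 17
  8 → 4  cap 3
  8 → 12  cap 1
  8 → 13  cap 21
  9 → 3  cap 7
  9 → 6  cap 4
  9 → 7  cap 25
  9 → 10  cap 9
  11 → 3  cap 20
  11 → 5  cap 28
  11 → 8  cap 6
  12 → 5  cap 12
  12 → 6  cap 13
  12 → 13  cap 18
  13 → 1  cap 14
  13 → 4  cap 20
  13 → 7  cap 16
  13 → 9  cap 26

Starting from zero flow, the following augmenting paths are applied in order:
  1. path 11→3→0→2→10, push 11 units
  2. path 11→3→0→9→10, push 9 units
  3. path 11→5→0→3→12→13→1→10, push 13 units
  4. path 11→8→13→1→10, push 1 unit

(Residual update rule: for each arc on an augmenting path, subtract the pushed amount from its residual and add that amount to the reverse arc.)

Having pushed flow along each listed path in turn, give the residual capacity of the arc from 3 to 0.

Residual capacity of (3,0): 19

after path 1 (11→3→0→2→10, push 11): res(3,0)=15
after path 2 (11→3→0→9→10, push 9): res(3,0)=6
after path 3 (11→5→0→3→12→13→1→10, push 13): res(3,0)=19
after path 4 (11→8→13→1→10, push 1): res(3,0)=19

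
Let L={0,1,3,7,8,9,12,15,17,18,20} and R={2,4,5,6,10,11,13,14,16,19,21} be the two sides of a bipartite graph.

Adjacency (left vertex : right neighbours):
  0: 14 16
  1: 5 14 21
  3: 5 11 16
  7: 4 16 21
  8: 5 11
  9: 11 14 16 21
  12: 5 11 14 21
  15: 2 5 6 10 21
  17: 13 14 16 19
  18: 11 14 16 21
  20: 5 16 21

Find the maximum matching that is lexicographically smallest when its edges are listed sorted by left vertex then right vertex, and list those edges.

Lex-smallest maximum matching: {(0,14), (1,5), (3,11), (7,4), (9,16), (12,21), (15,2), (17,13)}

|M| = 8 (so the lex-smallest maximum matching has 8 edges)
process left vertices in ascending order; for each, take the smallest-labelled available neighbour that still permits 8 edges overall, or leave it unmatched if none does
lex-smallest matching: {0-14, 1-5, 3-11, 7-4, 9-16, 12-21, 15-2, 17-13}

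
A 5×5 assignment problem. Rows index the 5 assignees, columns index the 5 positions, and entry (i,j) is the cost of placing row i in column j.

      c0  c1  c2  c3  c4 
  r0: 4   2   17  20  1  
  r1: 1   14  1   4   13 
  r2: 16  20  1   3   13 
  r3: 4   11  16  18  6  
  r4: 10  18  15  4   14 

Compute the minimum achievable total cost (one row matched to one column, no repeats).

optimal assignment: row0→col1 (cost 2), row1→col0 (cost 1), row2→col2 (cost 1), row3→col4 (cost 6), row4→col3 (cost 4)
total = 2 + 1 + 1 + 6 + 4 = 14

Minimum assignment cost: 14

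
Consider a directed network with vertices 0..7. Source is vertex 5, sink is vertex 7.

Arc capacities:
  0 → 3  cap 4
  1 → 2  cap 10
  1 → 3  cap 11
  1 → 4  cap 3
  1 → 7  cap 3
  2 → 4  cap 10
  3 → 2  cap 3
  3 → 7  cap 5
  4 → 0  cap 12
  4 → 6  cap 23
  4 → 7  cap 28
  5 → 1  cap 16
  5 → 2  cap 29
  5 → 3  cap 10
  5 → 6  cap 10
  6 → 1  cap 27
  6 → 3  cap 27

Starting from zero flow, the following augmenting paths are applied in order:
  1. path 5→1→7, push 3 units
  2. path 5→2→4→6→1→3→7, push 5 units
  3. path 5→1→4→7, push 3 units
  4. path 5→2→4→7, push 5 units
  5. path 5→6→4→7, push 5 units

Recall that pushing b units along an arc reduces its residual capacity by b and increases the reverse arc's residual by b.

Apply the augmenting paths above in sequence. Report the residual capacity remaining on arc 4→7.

Residual capacity of (4,7): 15

after path 1 (5→1→7, push 3): res(4,7)=28
after path 2 (5→2→4→6→1→3→7, push 5): res(4,7)=28
after path 3 (5→1→4→7, push 3): res(4,7)=25
after path 4 (5→2→4→7, push 5): res(4,7)=20
after path 5 (5→6→4→7, push 5): res(4,7)=15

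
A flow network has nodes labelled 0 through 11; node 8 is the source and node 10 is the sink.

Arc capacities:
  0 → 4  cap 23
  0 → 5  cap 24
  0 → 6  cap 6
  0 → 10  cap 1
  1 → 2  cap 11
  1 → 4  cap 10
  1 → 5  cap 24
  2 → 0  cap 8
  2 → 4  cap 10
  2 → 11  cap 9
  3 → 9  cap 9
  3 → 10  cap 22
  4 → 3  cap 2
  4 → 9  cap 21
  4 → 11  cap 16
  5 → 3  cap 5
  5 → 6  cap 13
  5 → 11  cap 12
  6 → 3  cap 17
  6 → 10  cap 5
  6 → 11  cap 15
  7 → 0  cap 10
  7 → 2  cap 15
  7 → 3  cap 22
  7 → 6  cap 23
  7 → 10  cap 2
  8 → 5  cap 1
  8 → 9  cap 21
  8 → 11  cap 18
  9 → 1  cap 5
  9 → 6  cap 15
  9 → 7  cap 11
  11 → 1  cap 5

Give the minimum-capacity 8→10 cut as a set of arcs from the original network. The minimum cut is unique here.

Min-cut arcs: {(8,5), (8,9), (11,1)} (total capacity 27)

augment #1: 8→5→3→10 push 1
augment #2: 8→9→6→10 push 5
augment #3: 8→9→7→10 push 2
augment #4: 8→9→6→3→10 push 10
augment #5: 8→9→7→0→10 push 1
augment #6: 8→9→7→3→10 push 3
augment #7: 8→11→1→4→3→10 push 2
augment #8: 8→11→1→5→3→10 push 3
max flow = 27; residual-reachable set from 8 gives S-side
cut edges (S→T): {(8,5), (8,9), (11,1)} total cap 27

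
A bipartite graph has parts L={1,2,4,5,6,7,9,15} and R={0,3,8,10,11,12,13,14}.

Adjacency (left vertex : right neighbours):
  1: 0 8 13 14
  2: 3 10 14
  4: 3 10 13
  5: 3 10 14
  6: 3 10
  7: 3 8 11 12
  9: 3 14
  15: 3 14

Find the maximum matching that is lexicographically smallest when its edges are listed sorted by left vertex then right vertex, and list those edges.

|M| = 6 (so the lex-smallest maximum matching has 6 edges)
process left vertices in ascending order; for each, take the smallest-labelled available neighbour that still permits 6 edges overall, or leave it unmatched if none does
lex-smallest matching: {1-0, 2-3, 4-13, 5-10, 7-8, 9-14}

Lex-smallest maximum matching: {(1,0), (2,3), (4,13), (5,10), (7,8), (9,14)}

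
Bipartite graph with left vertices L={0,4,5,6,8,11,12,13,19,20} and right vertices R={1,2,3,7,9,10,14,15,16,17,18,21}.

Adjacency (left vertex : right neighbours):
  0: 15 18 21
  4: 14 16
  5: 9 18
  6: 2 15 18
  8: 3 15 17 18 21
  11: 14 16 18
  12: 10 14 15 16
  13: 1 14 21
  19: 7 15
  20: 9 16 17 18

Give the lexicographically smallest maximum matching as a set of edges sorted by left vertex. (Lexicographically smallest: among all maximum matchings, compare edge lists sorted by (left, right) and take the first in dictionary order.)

|M| = 10 (so the lex-smallest maximum matching has 10 edges)
process left vertices in ascending order; for each, take the smallest-labelled available neighbour that still permits 10 edges overall, or leave it unmatched if none does
lex-smallest matching: {0-15, 4-14, 5-9, 6-2, 8-3, 11-16, 12-10, 13-1, 19-7, 20-17}

Lex-smallest maximum matching: {(0,15), (4,14), (5,9), (6,2), (8,3), (11,16), (12,10), (13,1), (19,7), (20,17)}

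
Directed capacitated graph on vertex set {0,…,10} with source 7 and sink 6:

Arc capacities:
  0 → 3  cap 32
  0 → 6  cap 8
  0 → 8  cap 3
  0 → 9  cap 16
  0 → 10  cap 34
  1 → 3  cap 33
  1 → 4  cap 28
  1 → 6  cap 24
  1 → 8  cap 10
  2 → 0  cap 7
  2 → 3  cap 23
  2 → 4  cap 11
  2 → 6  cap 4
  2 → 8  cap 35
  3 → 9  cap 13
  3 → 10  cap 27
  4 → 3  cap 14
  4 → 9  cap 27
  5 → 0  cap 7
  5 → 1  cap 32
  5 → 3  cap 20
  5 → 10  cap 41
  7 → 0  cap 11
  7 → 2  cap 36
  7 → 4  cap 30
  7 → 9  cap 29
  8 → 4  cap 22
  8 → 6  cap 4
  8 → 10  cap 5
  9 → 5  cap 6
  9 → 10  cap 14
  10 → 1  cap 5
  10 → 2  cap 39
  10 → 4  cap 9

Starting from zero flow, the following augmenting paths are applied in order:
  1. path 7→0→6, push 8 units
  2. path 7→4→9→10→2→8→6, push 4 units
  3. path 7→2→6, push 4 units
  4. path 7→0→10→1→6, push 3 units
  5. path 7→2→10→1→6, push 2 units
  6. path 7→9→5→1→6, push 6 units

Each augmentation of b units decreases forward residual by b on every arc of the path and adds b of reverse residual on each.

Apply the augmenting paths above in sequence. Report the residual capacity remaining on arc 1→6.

Residual capacity of (1,6): 13

after path 1 (7→0→6, push 8): res(1,6)=24
after path 2 (7→4→9→10→2→8→6, push 4): res(1,6)=24
after path 3 (7→2→6, push 4): res(1,6)=24
after path 4 (7→0→10→1→6, push 3): res(1,6)=21
after path 5 (7→2→10→1→6, push 2): res(1,6)=19
after path 6 (7→9→5→1→6, push 6): res(1,6)=13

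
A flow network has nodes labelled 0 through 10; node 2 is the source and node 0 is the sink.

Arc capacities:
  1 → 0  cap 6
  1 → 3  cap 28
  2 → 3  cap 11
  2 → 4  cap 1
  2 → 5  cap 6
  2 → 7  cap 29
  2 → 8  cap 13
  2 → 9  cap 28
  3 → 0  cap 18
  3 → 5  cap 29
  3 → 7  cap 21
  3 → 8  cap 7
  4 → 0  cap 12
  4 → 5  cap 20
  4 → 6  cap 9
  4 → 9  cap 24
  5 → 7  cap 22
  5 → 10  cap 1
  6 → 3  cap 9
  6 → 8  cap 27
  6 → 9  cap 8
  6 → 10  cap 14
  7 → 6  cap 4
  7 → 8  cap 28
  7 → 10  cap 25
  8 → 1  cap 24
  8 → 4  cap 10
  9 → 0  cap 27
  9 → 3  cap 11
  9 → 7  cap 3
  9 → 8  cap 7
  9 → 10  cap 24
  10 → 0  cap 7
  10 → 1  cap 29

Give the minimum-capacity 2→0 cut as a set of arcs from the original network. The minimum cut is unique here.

Min-cut arcs: {(1,0), (2,4), (3,0), (8,4), (9,0), (10,0)} (total capacity 69)

augment #1: 2→3→0 push 11
augment #2: 2→4→0 push 1
augment #3: 2→9→0 push 27
augment #4: 2→5→10→0 push 1
augment #5: 2→7→10→0 push 6
augment #6: 2→8→1→0 push 6
augment #7: 2→8→4→0 push 7
augment #8: 2→9→3→0 push 1
augment #9: 2→7→6→3→0 push 4
augment #10: 2→7→8→4→0 push 3
augment #11: 2→7→8→1→3→0 push 2
max flow = 69; residual-reachable set from 2 gives S-side
cut edges (S→T): {(1,0), (2,4), (3,0), (8,4), (9,0), (10,0)} total cap 69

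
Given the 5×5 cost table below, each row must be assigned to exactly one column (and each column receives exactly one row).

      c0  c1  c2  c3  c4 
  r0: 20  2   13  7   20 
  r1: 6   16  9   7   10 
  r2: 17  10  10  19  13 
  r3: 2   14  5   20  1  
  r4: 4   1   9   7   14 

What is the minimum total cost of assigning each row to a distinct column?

Minimum assignment cost: 24

optimal assignment: row0→col1 (cost 2), row1→col3 (cost 7), row2→col2 (cost 10), row3→col4 (cost 1), row4→col0 (cost 4)
total = 2 + 7 + 10 + 1 + 4 = 24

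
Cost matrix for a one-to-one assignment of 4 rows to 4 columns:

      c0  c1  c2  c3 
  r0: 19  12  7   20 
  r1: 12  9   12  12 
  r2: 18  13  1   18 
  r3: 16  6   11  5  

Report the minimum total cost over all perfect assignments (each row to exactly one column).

optimal assignment: row0→col1 (cost 12), row1→col0 (cost 12), row2→col2 (cost 1), row3→col3 (cost 5)
total = 12 + 12 + 1 + 5 = 30

Minimum assignment cost: 30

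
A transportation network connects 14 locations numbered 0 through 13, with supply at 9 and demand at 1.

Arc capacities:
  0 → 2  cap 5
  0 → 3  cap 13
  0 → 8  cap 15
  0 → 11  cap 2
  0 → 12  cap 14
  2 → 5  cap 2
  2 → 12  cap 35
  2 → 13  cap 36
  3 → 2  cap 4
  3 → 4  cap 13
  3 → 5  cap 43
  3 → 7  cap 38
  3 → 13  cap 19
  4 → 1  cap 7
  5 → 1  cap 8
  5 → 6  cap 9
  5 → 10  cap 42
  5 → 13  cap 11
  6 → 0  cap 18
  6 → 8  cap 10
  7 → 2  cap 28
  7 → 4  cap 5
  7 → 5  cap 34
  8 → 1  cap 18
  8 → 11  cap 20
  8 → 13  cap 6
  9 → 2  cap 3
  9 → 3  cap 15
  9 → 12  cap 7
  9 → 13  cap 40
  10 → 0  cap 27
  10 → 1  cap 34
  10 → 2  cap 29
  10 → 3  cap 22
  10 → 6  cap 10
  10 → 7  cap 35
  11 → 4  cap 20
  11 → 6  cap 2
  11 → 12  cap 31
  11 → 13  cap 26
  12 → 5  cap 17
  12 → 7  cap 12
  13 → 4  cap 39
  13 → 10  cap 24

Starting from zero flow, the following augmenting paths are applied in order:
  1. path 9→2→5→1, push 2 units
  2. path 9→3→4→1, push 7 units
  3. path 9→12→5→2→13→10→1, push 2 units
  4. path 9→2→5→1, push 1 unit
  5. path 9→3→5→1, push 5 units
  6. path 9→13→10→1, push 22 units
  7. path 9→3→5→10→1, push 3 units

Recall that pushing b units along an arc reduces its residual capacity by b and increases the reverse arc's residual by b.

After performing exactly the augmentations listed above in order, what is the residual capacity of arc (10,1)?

Residual capacity of (10,1): 7

after path 1 (9→2→5→1, push 2): res(10,1)=34
after path 2 (9→3→4→1, push 7): res(10,1)=34
after path 3 (9→12→5→2→13→10→1, push 2): res(10,1)=32
after path 4 (9→2→5→1, push 1): res(10,1)=32
after path 5 (9→3→5→1, push 5): res(10,1)=32
after path 6 (9→13→10→1, push 22): res(10,1)=10
after path 7 (9→3→5→10→1, push 3): res(10,1)=7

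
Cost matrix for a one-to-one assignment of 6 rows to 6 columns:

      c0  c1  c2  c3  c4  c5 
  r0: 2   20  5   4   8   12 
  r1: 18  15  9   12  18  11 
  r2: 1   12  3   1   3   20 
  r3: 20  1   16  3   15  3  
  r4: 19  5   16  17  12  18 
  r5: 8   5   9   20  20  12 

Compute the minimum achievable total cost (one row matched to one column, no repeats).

Minimum assignment cost: 32

one of 2 optimal assignments: row0→col0 (cost 2), row1→col2 (cost 9), row2→col3 (cost 1), row3→col5 (cost 3), row4→col4 (cost 12), row5→col1 (cost 5)
total = 2 + 9 + 1 + 3 + 12 + 5 = 32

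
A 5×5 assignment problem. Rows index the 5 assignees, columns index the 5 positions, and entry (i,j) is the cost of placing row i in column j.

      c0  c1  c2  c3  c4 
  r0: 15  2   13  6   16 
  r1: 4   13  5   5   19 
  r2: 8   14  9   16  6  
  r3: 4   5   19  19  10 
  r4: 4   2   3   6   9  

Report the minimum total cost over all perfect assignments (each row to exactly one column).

Minimum assignment cost: 20

optimal assignment: row0→col1 (cost 2), row1→col3 (cost 5), row2→col4 (cost 6), row3→col0 (cost 4), row4→col2 (cost 3)
total = 2 + 5 + 6 + 4 + 3 = 20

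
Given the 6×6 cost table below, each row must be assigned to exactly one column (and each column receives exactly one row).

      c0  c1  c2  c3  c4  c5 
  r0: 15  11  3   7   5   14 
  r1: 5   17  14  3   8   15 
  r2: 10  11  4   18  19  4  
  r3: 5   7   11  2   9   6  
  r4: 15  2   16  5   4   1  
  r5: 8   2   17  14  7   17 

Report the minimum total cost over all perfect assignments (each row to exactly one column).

Minimum assignment cost: 19

optimal assignment: row0→col4 (cost 5), row1→col0 (cost 5), row2→col2 (cost 4), row3→col3 (cost 2), row4→col5 (cost 1), row5→col1 (cost 2)
total = 5 + 5 + 4 + 2 + 1 + 2 = 19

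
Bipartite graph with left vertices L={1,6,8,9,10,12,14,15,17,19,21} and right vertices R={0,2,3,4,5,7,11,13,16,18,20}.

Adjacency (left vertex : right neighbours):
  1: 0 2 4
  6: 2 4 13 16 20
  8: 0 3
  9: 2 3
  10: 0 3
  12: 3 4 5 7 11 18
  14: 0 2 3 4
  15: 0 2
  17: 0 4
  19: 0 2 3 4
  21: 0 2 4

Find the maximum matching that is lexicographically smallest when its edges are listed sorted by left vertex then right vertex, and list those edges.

|M| = 6 (so the lex-smallest maximum matching has 6 edges)
process left vertices in ascending order; for each, take the smallest-labelled available neighbour that still permits 6 edges overall, or leave it unmatched if none does
lex-smallest matching: {1-0, 6-13, 8-3, 9-2, 12-5, 14-4}

Lex-smallest maximum matching: {(1,0), (6,13), (8,3), (9,2), (12,5), (14,4)}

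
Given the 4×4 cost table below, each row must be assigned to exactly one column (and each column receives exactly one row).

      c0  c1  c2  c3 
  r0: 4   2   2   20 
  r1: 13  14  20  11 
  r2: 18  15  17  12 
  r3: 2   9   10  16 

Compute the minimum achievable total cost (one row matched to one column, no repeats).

one of 2 optimal assignments: row0→col2 (cost 2), row1→col1 (cost 14), row2→col3 (cost 12), row3→col0 (cost 2)
total = 2 + 14 + 12 + 2 = 30

Minimum assignment cost: 30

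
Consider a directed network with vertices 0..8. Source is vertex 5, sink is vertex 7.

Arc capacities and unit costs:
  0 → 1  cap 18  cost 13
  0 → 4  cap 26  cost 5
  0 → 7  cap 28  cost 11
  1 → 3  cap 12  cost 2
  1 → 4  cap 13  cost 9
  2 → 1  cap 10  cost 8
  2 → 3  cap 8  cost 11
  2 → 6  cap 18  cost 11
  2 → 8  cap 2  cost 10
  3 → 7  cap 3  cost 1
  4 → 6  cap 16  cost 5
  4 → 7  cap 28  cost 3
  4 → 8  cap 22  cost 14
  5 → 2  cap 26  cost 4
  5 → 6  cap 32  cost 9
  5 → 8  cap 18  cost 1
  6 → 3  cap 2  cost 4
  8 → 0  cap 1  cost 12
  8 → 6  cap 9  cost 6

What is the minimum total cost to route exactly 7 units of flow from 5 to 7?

shortest-cost path #1: 5→8→6→3→7 push 2 @ unit cost 12 (adds 24)
shortest-cost path #2: 5→2→1→3→7 push 1 @ unit cost 15 (adds 15)
shortest-cost path #3: 5→8→0→4→7 push 1 @ unit cost 21 (adds 21)
shortest-cost path #4: 5→2→1→4→7 push 3 @ unit cost 24 (adds 72)
total cost = 132

Minimum cost for 7 units: 132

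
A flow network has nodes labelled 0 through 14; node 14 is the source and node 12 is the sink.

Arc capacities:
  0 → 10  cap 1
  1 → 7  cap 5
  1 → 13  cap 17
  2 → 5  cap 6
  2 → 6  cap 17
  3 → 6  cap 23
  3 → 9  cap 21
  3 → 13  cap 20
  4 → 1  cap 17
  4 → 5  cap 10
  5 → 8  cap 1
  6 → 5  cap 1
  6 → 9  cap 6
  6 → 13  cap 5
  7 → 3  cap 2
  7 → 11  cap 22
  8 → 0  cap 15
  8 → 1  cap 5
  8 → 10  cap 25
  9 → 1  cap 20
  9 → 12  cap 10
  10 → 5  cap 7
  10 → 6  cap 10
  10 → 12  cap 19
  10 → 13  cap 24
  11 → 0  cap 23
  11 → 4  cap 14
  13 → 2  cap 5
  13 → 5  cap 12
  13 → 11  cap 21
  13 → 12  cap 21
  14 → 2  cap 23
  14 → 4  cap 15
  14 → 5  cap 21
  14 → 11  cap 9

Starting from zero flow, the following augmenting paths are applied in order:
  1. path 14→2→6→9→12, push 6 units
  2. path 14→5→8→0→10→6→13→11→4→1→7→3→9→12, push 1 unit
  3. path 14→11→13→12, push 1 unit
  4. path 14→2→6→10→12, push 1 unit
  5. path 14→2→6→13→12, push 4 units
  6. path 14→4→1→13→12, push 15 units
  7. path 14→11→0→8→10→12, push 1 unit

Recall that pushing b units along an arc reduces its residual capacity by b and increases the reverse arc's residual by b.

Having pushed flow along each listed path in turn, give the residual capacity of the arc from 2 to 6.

after path 1 (14→2→6→9→12, push 6): res(2,6)=11
after path 2 (14→5→8→0→10→6→13→11→4→1→7→3→9→12, push 1): res(2,6)=11
after path 3 (14→11→13→12, push 1): res(2,6)=11
after path 4 (14→2→6→10→12, push 1): res(2,6)=10
after path 5 (14→2→6→13→12, push 4): res(2,6)=6
after path 6 (14→4→1→13→12, push 15): res(2,6)=6
after path 7 (14→11→0→8→10→12, push 1): res(2,6)=6

Residual capacity of (2,6): 6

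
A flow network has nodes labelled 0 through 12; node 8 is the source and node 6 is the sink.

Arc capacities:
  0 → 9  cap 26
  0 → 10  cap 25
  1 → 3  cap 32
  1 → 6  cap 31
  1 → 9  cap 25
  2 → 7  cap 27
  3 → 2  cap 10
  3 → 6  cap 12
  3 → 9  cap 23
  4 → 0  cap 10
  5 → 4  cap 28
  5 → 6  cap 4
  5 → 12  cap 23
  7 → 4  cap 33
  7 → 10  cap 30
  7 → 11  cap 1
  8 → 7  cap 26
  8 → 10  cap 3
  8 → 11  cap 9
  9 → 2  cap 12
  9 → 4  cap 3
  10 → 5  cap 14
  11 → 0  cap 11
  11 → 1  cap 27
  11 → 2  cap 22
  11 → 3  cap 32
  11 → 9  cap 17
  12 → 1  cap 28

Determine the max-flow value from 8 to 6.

Maximum flow value: 24

augment #1: 8→10→5→6 bottleneck 3, total now 3
augment #2: 8→11→1→6 bottleneck 9, total now 12
augment #3: 8→7→10→5→6 bottleneck 1, total now 13
augment #4: 8→7→11→1→6 bottleneck 1, total now 14
augment #5: 8→7→10→5→12→1→6 bottleneck 10, total now 24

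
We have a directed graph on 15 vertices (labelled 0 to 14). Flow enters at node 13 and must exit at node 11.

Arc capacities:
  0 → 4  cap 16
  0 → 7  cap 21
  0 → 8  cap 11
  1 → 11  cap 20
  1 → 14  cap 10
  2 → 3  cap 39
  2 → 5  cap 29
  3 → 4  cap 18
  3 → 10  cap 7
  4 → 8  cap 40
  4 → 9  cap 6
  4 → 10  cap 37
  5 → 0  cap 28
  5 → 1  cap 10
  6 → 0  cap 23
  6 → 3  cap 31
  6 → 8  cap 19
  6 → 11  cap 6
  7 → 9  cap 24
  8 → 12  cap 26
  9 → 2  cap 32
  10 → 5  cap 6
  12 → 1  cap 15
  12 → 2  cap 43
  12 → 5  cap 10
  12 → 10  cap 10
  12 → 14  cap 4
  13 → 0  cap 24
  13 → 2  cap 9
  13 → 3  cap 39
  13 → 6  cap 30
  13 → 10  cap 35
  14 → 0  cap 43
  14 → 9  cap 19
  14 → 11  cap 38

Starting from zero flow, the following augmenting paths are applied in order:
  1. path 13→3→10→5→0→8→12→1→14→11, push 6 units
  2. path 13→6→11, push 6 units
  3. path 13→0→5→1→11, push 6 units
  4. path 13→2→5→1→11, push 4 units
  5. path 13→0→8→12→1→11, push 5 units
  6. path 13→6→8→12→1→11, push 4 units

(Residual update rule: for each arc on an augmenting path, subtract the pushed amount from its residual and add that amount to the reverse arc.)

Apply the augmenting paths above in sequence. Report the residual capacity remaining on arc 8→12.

Residual capacity of (8,12): 11

after path 1 (13→3→10→5→0→8→12→1→14→11, push 6): res(8,12)=20
after path 2 (13→6→11, push 6): res(8,12)=20
after path 3 (13→0→5→1→11, push 6): res(8,12)=20
after path 4 (13→2→5→1→11, push 4): res(8,12)=20
after path 5 (13→0→8→12→1→11, push 5): res(8,12)=15
after path 6 (13→6→8→12→1→11, push 4): res(8,12)=11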